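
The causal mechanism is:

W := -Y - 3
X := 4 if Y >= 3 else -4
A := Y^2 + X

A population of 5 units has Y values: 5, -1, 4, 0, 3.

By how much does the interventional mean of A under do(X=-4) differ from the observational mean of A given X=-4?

do(X=-4) breaks X's dependence on Y. With X=-4 fixed, A across the units is 21, -3, 12, -4, 5, mean 6.2.
E[A|X=-4] averages over only the 2 units with X=-4 (Y = -1, 0): A = -3, -4, mean -3.5.
Difference = 6.2 − (-3.5) = 9.7.

9.7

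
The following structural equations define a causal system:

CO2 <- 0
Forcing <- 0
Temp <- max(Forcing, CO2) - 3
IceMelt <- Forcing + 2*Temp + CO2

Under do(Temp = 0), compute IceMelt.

0

The intervention breaks the incoming arrows to Temp: Temp <- max(Forcing, CO2) - 3 no longer applies, and Temp = 0.
IceMelt = Forcing + 2*Temp + CO2  [with Forcing=0, Temp=0, CO2=0]  = 0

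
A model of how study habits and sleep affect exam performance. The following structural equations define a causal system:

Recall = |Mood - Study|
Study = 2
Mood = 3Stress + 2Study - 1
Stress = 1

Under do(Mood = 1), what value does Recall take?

The intervention breaks the incoming arrows to Mood: Mood = 3Stress + 2Study - 1 no longer applies, and Mood = 1.
Recall = |Mood - Study|  [with Mood=1, Study=2]  = 1

1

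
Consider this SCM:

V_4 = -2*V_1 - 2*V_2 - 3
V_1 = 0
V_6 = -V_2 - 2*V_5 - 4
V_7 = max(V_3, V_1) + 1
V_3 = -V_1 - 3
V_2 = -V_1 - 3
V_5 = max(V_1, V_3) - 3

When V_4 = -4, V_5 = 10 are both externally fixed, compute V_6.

-21

The joint intervention fixes V_4 = -4, V_5 = 10, removing each variable's own equation.
V_2 = -V_1 - 3  [with V_1=0]  = -3
V_6 = -V_2 - 2*V_5 - 4  [with V_2=-3, V_5=10]  = -21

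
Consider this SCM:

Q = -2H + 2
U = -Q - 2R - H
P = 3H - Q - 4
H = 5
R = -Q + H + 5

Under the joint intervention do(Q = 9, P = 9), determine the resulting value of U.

Setting Q = 9, P = 9 by intervention discards those variables' equations.
R = -Q + H + 5  [with Q=9, H=5]  = 1
U = -Q - 2R - H  [with Q=9, R=1, H=5]  = -16

-16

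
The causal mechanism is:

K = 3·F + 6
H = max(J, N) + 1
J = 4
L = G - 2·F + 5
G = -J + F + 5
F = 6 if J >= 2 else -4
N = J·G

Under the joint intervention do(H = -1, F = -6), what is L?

12

The joint intervention fixes H = -1, F = -6, removing each variable's own equation.
G = -J + F + 5  [with J=4, F=-6]  = -5
L = G - 2·F + 5  [with G=-5, F=-6]  = 12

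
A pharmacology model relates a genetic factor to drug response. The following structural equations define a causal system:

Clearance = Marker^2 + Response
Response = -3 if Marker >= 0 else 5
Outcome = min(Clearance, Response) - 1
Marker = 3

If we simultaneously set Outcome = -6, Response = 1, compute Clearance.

Setting Outcome = -6, Response = 1 by intervention discards those variables' equations.
Clearance = Marker^2 + Response  [with Marker=3, Response=1]  = 10

10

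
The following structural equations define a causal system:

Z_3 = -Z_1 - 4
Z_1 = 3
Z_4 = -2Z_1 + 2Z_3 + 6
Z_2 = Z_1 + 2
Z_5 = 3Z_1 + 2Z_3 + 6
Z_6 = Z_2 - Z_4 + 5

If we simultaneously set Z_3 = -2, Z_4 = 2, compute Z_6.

Setting Z_3 = -2, Z_4 = 2 by intervention discards those variables' equations.
Z_2 = Z_1 + 2  [with Z_1=3]  = 5
Z_6 = Z_2 - Z_4 + 5  [with Z_2=5, Z_4=2]  = 8

8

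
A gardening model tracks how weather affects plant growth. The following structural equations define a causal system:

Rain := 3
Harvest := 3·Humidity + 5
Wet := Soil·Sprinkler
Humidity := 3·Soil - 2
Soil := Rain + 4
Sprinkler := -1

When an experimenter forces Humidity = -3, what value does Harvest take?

-4

The intervention breaks the incoming arrows to Humidity: Humidity := 3·Soil - 2 no longer applies, and Humidity = -3.
Harvest = 3·Humidity + 5  [with Humidity=-3]  = -4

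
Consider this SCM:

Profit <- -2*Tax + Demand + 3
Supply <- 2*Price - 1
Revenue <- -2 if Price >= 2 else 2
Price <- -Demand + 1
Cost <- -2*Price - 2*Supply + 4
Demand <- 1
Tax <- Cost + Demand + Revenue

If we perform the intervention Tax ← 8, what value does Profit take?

Intervening sets Tax = 8 and removes its equation (Tax <- Cost + Demand + Revenue).
Profit = -2*Tax + Demand + 3  [with Tax=8, Demand=1]  = -12

-12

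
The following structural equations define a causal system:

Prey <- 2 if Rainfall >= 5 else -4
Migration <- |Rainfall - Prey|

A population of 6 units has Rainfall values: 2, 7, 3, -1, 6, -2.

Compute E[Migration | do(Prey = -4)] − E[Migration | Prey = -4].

2

Under do(Prey=-4), Prey's equation is replaced by Prey=-4 for every unit. Per-unit Migration: 6, 11, 7, 3, 10, 2. Mean = 6.5.
Observing Prey=-4 restricts to units where Prey's equation naturally yields -4: Rainfall ∈ {2, 3, -1, -2}. In that subpopulation Migration = 6, 7, 3, 2, mean 4.5.
Difference = 6.5 − 4.5 = 2.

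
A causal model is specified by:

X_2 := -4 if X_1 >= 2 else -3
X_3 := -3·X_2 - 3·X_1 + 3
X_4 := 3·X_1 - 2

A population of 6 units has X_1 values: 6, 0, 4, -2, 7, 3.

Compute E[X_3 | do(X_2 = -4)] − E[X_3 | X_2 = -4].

6

The intervention sets X_2=-4 in all 6 units regardless of X_1. Recomputing X_3 per unit gives -3, 15, 3, 21, -6, 6; average 6.
Observing X_2=-4 restricts to units where X_2's equation naturally yields -4: X_1 ∈ {6, 4, 7, 3}. In that subpopulation X_3 = -3, 3, -6, 6, mean 0.
Difference = 6 − 0 = 6.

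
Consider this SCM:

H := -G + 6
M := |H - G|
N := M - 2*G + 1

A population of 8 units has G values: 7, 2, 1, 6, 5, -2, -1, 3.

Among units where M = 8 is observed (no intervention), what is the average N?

E[N|M=8] averages over only the 2 units with M=8 (G = 7, -1): N = -5, 11, mean 3.

3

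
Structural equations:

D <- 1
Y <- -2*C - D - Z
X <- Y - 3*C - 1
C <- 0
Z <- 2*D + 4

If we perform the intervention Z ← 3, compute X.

-5

do(Z=3) replaces the equation Z <- 2*D + 4 with the constant Z = 3.
Y = -2*C - D - Z  [with C=0, D=1, Z=3]  = -4
X = Y - 3*C - 1  [with Y=-4, C=0]  = -5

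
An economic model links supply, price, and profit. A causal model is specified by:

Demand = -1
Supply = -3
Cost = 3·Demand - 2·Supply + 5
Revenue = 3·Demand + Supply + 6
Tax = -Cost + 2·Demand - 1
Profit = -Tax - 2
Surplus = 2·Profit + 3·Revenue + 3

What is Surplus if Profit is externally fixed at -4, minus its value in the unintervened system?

-26

Intervening sets Profit = -4 and removes its equation (Profit = -Tax - 2).
Revenue = 3·Demand + Supply + 6  [with Demand=-1, Supply=-3]  = 0
Surplus = 2·Profit + 3·Revenue + 3  [with Profit=-4, Revenue=0]  = -5
Without intervention: Cost = 3·Demand - 2·Supply + 5  [with Demand=-1, Supply=-3]  = 8; Revenue = 3·Demand + Supply + 6  [with Demand=-1, Supply=-3]  = 0; Tax = -Cost + 2·Demand - 1  [with Cost=8, Demand=-1]  = -11; Profit = -Tax - 2  [with Tax=-11]  = 9; Surplus = 2·Profit + 3·Revenue + 3  [with Profit=9, Revenue=0]  = 21.
Change = -5 − 21 = -26.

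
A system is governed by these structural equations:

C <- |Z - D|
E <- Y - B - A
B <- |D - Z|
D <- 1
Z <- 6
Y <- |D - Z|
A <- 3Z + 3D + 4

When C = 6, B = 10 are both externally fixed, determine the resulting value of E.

Setting C = 6, B = 10 by intervention discards those variables' equations.
A = 3Z + 3D + 4  [with Z=6, D=1]  = 25
Y = |D - Z|  [with D=1, Z=6]  = 5
E = Y - B - A  [with Y=5, B=10, A=25]  = -30

-30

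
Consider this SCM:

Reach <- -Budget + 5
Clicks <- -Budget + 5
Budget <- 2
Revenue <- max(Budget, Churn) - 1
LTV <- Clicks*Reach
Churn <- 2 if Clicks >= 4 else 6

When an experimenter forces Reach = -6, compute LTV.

Under do(Reach=-6), the mechanism Reach <- -Budget + 5 is discarded; Reach is fixed at -6.
Clicks = -Budget + 5  [with Budget=2]  = 3
LTV = Clicks*Reach  [with Clicks=3, Reach=-6]  = -18

-18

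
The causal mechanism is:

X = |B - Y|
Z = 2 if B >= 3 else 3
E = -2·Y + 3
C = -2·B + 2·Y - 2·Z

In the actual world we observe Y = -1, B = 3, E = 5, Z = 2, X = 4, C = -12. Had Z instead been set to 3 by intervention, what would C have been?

Under do(Z=3), the mechanism Z = 2 if B >= 3 else 3 is discarded; Z is fixed at 3.
C = -2·B + 2·Y - 2·Z  [with B=3, Y=-1, Z=3]  = -14

-14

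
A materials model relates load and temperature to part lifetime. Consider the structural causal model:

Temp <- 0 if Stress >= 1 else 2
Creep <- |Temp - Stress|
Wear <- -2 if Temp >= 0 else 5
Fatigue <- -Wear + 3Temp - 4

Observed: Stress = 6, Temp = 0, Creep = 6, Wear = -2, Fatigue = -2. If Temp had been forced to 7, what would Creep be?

The intervention breaks the incoming arrows to Temp: Temp <- 0 if Stress >= 1 else 2 no longer applies, and Temp = 7.
Creep = |Temp - Stress|  [with Temp=7, Stress=6]  = 1

1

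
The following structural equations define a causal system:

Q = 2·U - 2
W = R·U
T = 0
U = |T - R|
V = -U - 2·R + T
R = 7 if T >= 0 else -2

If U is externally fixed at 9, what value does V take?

-23

The intervention breaks the incoming arrows to U: U = |T - R| no longer applies, and U = 9.
R = 7 if T >= 0 else -2  [with T=0]  = 7
V = -U - 2·R + T  [with U=9, R=7, T=0]  = -23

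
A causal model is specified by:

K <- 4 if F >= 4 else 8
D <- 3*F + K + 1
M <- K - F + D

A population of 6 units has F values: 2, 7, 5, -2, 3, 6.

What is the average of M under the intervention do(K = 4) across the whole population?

Under do(K=4), K's equation is replaced by K=4 for every unit. Per-unit M: 13, 23, 19, 5, 15, 21. Mean = 16.

16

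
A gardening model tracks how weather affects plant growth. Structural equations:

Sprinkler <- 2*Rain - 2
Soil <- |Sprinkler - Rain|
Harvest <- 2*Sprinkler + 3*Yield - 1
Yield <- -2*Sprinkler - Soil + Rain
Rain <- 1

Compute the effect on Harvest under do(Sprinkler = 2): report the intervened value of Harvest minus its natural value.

-8

do(Sprinkler=2) replaces the equation Sprinkler <- 2*Rain - 2 with the constant Sprinkler = 2.
Soil = |Sprinkler - Rain|  [with Sprinkler=2, Rain=1]  = 1
Yield = -2*Sprinkler - Soil + Rain  [with Sprinkler=2, Soil=1, Rain=1]  = -4
Harvest = 2*Sprinkler + 3*Yield - 1  [with Sprinkler=2, Yield=-4]  = -9
Without intervention: Sprinkler = 2*Rain - 2  [with Rain=1]  = 0; Soil = |Sprinkler - Rain|  [with Sprinkler=0, Rain=1]  = 1; Yield = -2*Sprinkler - Soil + Rain  [with Sprinkler=0, Soil=1, Rain=1]  = 0; Harvest = 2*Sprinkler + 3*Yield - 1  [with Sprinkler=0, Yield=0]  = -1.
Change = -9 − (-1) = -8.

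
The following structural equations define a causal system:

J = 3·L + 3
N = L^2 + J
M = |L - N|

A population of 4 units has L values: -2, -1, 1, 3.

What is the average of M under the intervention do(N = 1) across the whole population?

1.75

Under do(N=1), N's equation is replaced by N=1 for every unit. Per-unit M: 3, 2, 0, 2. Mean = 1.75.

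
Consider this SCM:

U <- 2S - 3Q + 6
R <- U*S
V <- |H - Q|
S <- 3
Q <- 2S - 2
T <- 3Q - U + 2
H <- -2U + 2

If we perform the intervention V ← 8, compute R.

0

do(V=8) replaces the equation V <- |H - Q| with the constant V = 8.
Since R is not a descendant of the intervened variable, it is unaffected.
Q = 2S - 2  [with S=3]  = 4
U = 2S - 3Q + 6  [with S=3, Q=4]  = 0
R = U*S  [with U=0, S=3]  = 0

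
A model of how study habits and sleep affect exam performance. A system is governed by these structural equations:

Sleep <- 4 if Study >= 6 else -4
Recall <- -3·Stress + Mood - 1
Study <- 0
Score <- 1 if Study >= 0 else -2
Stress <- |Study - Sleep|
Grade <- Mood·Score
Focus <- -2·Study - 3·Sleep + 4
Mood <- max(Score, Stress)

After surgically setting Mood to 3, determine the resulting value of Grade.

Intervening sets Mood = 3 and removes its equation (Mood <- max(Score, Stress)).
Score = 1 if Study >= 0 else -2  [with Study=0]  = 1
Grade = Mood·Score  [with Mood=3, Score=1]  = 3

3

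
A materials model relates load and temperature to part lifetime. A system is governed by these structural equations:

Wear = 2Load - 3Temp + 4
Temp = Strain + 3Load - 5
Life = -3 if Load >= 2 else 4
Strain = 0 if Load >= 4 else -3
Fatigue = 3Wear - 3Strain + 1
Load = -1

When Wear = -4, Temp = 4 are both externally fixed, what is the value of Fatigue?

The joint intervention fixes Wear = -4, Temp = 4, removing each variable's own equation.
Strain = 0 if Load >= 4 else -3  [with Load=-1]  = -3
Fatigue = 3Wear - 3Strain + 1  [with Wear=-4, Strain=-3]  = -2

-2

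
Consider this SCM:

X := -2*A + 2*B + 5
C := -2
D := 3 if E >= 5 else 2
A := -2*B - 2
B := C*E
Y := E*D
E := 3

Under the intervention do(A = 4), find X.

-15

Under do(A=4), the mechanism A := -2*B - 2 is discarded; A is fixed at 4.
B = C*E  [with C=-2, E=3]  = -6
X = -2*A + 2*B + 5  [with A=4, B=-6]  = -15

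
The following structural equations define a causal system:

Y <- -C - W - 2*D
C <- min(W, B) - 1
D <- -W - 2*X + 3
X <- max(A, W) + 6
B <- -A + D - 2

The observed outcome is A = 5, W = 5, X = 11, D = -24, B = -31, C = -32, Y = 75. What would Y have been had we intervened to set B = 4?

Under do(B=4), the mechanism B <- -A + D - 2 is discarded; B is fixed at 4.
X = max(A, W) + 6  [with A=5, W=5]  = 11
D = -W - 2*X + 3  [with W=5, X=11]  = -24
C = min(W, B) - 1  [with W=5, B=4]  = 3
Y = -C - W - 2*D  [with C=3, W=5, D=-24]  = 40

40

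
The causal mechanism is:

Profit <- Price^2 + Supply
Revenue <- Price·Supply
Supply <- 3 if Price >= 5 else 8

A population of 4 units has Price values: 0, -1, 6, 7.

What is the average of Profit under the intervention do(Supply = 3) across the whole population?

24.5

do(Supply=3) breaks Supply's dependence on Price. With Supply=3 fixed, Profit across the units is 3, 4, 39, 52, mean 24.5.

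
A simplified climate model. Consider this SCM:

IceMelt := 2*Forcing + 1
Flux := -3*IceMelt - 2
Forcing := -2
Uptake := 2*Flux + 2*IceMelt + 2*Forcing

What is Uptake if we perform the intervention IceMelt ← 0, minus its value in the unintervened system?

-12

Under do(IceMelt=0), the mechanism IceMelt := 2*Forcing + 1 is discarded; IceMelt is fixed at 0.
Flux = -3*IceMelt - 2  [with IceMelt=0]  = -2
Uptake = 2*Flux + 2*IceMelt + 2*Forcing  [with Flux=-2, IceMelt=0, Forcing=-2]  = -8
Without intervention: IceMelt = 2*Forcing + 1  [with Forcing=-2]  = -3; Flux = -3*IceMelt - 2  [with IceMelt=-3]  = 7; Uptake = 2*Flux + 2*IceMelt + 2*Forcing  [with Flux=7, IceMelt=-3, Forcing=-2]  = 4.
Change = -8 − 4 = -12.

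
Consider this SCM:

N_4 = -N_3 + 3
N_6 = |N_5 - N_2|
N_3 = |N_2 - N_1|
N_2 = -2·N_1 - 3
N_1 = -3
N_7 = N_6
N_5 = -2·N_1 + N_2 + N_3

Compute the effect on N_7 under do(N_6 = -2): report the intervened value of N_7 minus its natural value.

-14

Intervening sets N_6 = -2 and removes its equation (N_6 = |N_5 - N_2|).
N_7 = N_6  [with N_6=-2]  = -2
Without intervention: N_2 = -2·N_1 - 3  [with N_1=-3]  = 3; N_3 = |N_2 - N_1|  [with N_2=3, N_1=-3]  = 6; N_5 = -2·N_1 + N_2 + N_3  [with N_1=-3, N_2=3, N_3=6]  = 15; N_6 = |N_5 - N_2|  [with N_5=15, N_2=3]  = 12; N_7 = N_6  [with N_6=12]  = 12.
Change = -2 − 12 = -14.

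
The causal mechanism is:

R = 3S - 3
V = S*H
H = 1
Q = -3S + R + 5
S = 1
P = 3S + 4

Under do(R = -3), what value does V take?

Under do(R=-3), the mechanism R = 3S - 3 is discarded; R is fixed at -3.
Since V is not a descendant of the intervened variable, it is unaffected.
V = S*H  [with S=1, H=1]  = 1

1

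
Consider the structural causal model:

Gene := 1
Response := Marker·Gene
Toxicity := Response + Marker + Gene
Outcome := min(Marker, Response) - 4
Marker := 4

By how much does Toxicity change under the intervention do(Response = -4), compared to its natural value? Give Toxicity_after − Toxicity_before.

The intervention breaks the incoming arrows to Response: Response := Marker·Gene no longer applies, and Response = -4.
Toxicity = Response + Marker + Gene  [with Response=-4, Marker=4, Gene=1]  = 1
Without intervention: Response = Marker·Gene  [with Marker=4, Gene=1]  = 4; Toxicity = Response + Marker + Gene  [with Response=4, Marker=4, Gene=1]  = 9.
Change = 1 − 9 = -8.

-8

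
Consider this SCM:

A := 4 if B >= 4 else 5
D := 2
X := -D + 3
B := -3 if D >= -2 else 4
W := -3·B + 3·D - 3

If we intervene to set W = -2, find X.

The intervention breaks the incoming arrows to W: W := -3·B + 3·D - 3 no longer applies, and W = -2.
Since X is not a descendant of the intervened variable, it is unaffected.
X = -D + 3  [with D=2]  = 1

1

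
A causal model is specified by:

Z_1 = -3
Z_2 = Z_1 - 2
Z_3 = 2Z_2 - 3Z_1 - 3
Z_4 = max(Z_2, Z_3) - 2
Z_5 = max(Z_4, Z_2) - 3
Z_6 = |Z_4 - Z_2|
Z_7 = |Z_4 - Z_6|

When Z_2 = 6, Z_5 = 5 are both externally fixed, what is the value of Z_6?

Setting Z_2 = 6, Z_5 = 5 by intervention discards those variables' equations.
Z_3 = 2Z_2 - 3Z_1 - 3  [with Z_2=6, Z_1=-3]  = 18
Z_4 = max(Z_2, Z_3) - 2  [with Z_2=6, Z_3=18]  = 16
Z_6 = |Z_4 - Z_2|  [with Z_4=16, Z_2=6]  = 10

10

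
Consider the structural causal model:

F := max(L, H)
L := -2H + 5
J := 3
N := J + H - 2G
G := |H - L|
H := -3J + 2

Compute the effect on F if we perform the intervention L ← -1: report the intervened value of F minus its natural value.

The intervention breaks the incoming arrows to L: L := -2H + 5 no longer applies, and L = -1.
H = -3J + 2  [with J=3]  = -7
F = max(L, H)  [with L=-1, H=-7]  = -1
Without intervention: H = -3J + 2  [with J=3]  = -7; L = -2H + 5  [with H=-7]  = 19; F = max(L, H)  [with L=19, H=-7]  = 19.
Change = -1 − 19 = -20.

-20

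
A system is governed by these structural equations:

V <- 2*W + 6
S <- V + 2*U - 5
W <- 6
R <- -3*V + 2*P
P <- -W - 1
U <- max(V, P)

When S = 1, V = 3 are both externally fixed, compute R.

The joint intervention fixes S = 1, V = 3, removing each variable's own equation.
P = -W - 1  [with W=6]  = -7
R = -3*V + 2*P  [with V=3, P=-7]  = -23

-23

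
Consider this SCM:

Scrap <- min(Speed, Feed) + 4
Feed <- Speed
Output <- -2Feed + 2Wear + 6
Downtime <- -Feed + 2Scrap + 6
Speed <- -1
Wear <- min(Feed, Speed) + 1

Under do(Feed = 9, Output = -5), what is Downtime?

Setting Feed = 9, Output = -5 by intervention discards those variables' equations.
Scrap = min(Speed, Feed) + 4  [with Speed=-1, Feed=9]  = 3
Downtime = -Feed + 2Scrap + 6  [with Feed=9, Scrap=3]  = 3

3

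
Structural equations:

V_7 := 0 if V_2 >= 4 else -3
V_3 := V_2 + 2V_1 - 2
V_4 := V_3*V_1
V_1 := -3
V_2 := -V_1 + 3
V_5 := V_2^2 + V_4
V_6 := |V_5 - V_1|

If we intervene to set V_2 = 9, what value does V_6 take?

Under do(V_2=9), the mechanism V_2 := -V_1 + 3 is discarded; V_2 is fixed at 9.
V_3 = V_2 + 2V_1 - 2  [with V_2=9, V_1=-3]  = 1
V_4 = V_3*V_1  [with V_3=1, V_1=-3]  = -3
V_5 = V_2^2 + V_4  [with V_2=9, V_4=-3]  = 78
V_6 = |V_5 - V_1|  [with V_5=78, V_1=-3]  = 81

81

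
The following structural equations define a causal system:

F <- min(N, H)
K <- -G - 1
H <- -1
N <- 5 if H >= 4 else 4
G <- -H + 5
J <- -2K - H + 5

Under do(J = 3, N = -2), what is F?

-2

The joint intervention fixes J = 3, N = -2, removing each variable's own equation.
F = min(N, H)  [with N=-2, H=-1]  = -2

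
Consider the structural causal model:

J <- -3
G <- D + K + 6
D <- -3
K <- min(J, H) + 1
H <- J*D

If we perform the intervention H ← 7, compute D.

-3

Under do(H=7), the mechanism H <- J*D is discarded; H is fixed at 7.
Since D is not a descendant of the intervened variable, it is unaffected.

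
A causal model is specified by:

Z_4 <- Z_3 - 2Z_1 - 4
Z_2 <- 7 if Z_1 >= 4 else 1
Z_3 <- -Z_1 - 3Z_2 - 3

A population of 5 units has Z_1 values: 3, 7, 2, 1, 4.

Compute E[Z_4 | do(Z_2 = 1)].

-20.2

The intervention sets Z_2=1 in all 5 units regardless of Z_1. Recomputing Z_4 per unit gives -19, -31, -16, -13, -22; average -20.2.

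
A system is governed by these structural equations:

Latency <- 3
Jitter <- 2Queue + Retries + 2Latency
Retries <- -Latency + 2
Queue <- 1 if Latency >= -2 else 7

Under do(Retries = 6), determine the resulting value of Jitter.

The intervention breaks the incoming arrows to Retries: Retries <- -Latency + 2 no longer applies, and Retries = 6.
Queue = 1 if Latency >= -2 else 7  [with Latency=3]  = 1
Jitter = 2Queue + Retries + 2Latency  [with Queue=1, Retries=6, Latency=3]  = 14

14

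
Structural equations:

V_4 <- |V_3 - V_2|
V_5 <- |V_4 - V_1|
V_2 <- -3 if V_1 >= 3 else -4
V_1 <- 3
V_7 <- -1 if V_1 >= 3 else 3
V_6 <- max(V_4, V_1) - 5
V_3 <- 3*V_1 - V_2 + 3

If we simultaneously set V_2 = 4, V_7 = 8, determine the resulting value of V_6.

Under do(V_2 = 4, V_7 = 8), each intervened variable's structural equation is replaced by its fixed value.
V_3 = 3*V_1 - V_2 + 3  [with V_1=3, V_2=4]  = 8
V_4 = |V_3 - V_2|  [with V_3=8, V_2=4]  = 4
V_6 = max(V_4, V_1) - 5  [with V_4=4, V_1=3]  = -1

-1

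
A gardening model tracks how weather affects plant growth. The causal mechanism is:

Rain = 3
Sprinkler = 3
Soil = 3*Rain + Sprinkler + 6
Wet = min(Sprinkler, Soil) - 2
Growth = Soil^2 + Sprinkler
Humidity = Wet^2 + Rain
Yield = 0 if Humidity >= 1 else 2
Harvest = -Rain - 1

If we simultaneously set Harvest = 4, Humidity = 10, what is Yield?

0

Setting Harvest = 4, Humidity = 10 by intervention discards those variables' equations.
Yield = 0 if Humidity >= 1 else 2  [with Humidity=10]  = 0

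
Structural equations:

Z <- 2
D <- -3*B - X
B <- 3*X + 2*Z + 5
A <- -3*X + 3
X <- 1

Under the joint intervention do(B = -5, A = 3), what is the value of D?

Setting B = -5, A = 3 by intervention discards those variables' equations.
D = -3*B - X  [with B=-5, X=1]  = 14

14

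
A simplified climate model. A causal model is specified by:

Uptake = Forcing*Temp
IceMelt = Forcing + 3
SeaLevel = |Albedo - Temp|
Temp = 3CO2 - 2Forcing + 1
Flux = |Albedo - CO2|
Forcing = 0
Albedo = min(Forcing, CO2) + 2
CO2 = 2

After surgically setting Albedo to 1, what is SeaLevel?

6

The intervention breaks the incoming arrows to Albedo: Albedo = min(Forcing, CO2) + 2 no longer applies, and Albedo = 1.
Temp = 3CO2 - 2Forcing + 1  [with CO2=2, Forcing=0]  = 7
SeaLevel = |Albedo - Temp|  [with Albedo=1, Temp=7]  = 6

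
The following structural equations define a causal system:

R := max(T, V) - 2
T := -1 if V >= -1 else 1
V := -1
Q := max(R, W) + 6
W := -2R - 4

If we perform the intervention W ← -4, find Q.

3

Intervening sets W = -4 and removes its equation (W := -2R - 4).
T = -1 if V >= -1 else 1  [with V=-1]  = -1
R = max(T, V) - 2  [with T=-1, V=-1]  = -3
Q = max(R, W) + 6  [with R=-3, W=-4]  = 3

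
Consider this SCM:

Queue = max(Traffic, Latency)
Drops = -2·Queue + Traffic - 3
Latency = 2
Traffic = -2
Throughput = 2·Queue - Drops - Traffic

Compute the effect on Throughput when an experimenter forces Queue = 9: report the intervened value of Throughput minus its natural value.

do(Queue=9) replaces the equation Queue = max(Traffic, Latency) with the constant Queue = 9.
Drops = -2·Queue + Traffic - 3  [with Queue=9, Traffic=-2]  = -23
Throughput = 2·Queue - Drops - Traffic  [with Queue=9, Drops=-23, Traffic=-2]  = 43
Without intervention: Queue = max(Traffic, Latency)  [with Traffic=-2, Latency=2]  = 2; Drops = -2·Queue + Traffic - 3  [with Queue=2, Traffic=-2]  = -9; Throughput = 2·Queue - Drops - Traffic  [with Queue=2, Drops=-9, Traffic=-2]  = 15.
Change = 43 − 15 = 28.

28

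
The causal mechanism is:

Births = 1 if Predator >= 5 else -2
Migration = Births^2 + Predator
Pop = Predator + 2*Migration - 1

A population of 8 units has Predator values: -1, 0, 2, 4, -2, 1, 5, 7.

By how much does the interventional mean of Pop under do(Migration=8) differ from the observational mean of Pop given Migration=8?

do(Migration=8) breaks Migration's dependence on Predator. With Migration=8 fixed, Pop across the units is 14, 15, 17, 19, 13, 16, 20, 22, mean 17.
E[Pop|Migration=8] averages over only the 2 units with Migration=8 (Predator = 4, 7): Pop = 19, 22, mean 20.5.
Difference = 17 − 20.5 = -3.5.

-3.5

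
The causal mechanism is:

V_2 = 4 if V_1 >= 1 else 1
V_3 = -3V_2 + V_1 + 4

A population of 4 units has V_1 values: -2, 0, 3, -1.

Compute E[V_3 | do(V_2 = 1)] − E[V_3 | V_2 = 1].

1

do(V_2=1) breaks V_2's dependence on V_1. With V_2=1 fixed, V_3 across the units is -1, 1, 4, 0, mean 1.
Conditioning on V_2=1 selects the 3 unit(s) with V_1 ∈ {-2, 0, -1}. Their V_3 values: -1, 1, 0. Mean = 0.
Difference = 1 − 0 = 1.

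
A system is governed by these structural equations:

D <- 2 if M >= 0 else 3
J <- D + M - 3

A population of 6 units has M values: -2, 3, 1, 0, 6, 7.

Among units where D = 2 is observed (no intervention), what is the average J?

E[J|D=2] averages over only the 5 units with D=2 (M = 3, 1, 0, 6, 7): J = 2, 0, -1, 5, 6, mean 2.4.

2.4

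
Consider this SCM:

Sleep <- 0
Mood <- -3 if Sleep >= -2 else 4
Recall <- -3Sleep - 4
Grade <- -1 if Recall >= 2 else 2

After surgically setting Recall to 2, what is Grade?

-1

The intervention breaks the incoming arrows to Recall: Recall <- -3Sleep - 4 no longer applies, and Recall = 2.
Grade = -1 if Recall >= 2 else 2  [with Recall=2]  = -1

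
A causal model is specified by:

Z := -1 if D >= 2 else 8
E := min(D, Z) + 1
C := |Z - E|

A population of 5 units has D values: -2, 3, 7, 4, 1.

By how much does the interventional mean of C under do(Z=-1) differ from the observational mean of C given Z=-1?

-0.2

do(Z=-1) breaks Z's dependence on D. With Z=-1 fixed, C across the units is 0, 1, 1, 1, 1, mean 0.8.
E[C|Z=-1] averages over only the 3 units with Z=-1 (D = 3, 7, 4): C = 1, 1, 1, mean 1.
Difference = 0.8 − 1 = -0.2.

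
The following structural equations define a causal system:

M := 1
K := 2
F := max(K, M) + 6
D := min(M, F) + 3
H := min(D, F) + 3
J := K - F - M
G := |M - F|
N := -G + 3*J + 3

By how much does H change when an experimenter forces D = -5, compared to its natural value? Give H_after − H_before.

-9

Intervening sets D = -5 and removes its equation (D := min(M, F) + 3).
F = max(K, M) + 6  [with K=2, M=1]  = 8
H = min(D, F) + 3  [with D=-5, F=8]  = -2
Without intervention: F = max(K, M) + 6  [with K=2, M=1]  = 8; D = min(M, F) + 3  [with M=1, F=8]  = 4; H = min(D, F) + 3  [with D=4, F=8]  = 7.
Change = -2 − 7 = -9.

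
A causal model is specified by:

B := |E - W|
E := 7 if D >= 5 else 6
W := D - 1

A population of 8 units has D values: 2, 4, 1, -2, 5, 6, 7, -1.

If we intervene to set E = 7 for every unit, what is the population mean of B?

5.25

do(E=7) breaks E's dependence on D. With E=7 fixed, B across the units is 6, 4, 7, 10, 3, 2, 1, 9, mean 5.25.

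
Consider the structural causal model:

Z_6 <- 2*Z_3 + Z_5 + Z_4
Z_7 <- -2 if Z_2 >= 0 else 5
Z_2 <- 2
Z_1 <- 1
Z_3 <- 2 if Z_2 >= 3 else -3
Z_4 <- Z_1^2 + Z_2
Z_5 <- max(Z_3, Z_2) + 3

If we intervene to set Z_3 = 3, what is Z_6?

The intervention breaks the incoming arrows to Z_3: Z_3 <- 2 if Z_2 >= 3 else -3 no longer applies, and Z_3 = 3.
Z_4 = Z_1^2 + Z_2  [with Z_1=1, Z_2=2]  = 3
Z_5 = max(Z_3, Z_2) + 3  [with Z_3=3, Z_2=2]  = 6
Z_6 = 2*Z_3 + Z_5 + Z_4  [with Z_3=3, Z_5=6, Z_4=3]  = 15

15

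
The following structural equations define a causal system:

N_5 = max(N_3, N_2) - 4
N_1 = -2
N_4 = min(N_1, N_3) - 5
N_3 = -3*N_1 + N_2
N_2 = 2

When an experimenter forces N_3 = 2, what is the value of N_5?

-2

do(N_3=2) replaces the equation N_3 = -3*N_1 + N_2 with the constant N_3 = 2.
N_5 = max(N_3, N_2) - 4  [with N_3=2, N_2=2]  = -2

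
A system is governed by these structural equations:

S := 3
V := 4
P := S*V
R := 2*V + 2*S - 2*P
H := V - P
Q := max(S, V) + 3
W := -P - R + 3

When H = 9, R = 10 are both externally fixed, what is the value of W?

Setting H = 9, R = 10 by intervention discards those variables' equations.
P = S*V  [with S=3, V=4]  = 12
W = -P - R + 3  [with P=12, R=10]  = -19

-19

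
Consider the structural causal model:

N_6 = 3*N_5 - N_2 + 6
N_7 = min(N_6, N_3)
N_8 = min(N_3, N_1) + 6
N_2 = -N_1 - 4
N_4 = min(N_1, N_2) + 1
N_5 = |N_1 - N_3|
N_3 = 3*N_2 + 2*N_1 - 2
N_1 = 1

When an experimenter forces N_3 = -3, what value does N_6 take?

The intervention breaks the incoming arrows to N_3: N_3 = 3*N_2 + 2*N_1 - 2 no longer applies, and N_3 = -3.
N_2 = -N_1 - 4  [with N_1=1]  = -5
N_5 = |N_1 - N_3|  [with N_1=1, N_3=-3]  = 4
N_6 = 3*N_5 - N_2 + 6  [with N_5=4, N_2=-5]  = 23

23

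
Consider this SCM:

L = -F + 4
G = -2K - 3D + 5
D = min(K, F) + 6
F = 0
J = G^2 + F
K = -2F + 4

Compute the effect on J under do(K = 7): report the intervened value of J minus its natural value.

Under do(K=7), the mechanism K = -2F + 4 is discarded; K is fixed at 7.
D = min(K, F) + 6  [with K=7, F=0]  = 6
G = -2K - 3D + 5  [with K=7, D=6]  = -27
J = G^2 + F  [with G=-27, F=0]  = 729
Without intervention: K = -2F + 4  [with F=0]  = 4; D = min(K, F) + 6  [with K=4, F=0]  = 6; G = -2K - 3D + 5  [with K=4, D=6]  = -21; J = G^2 + F  [with G=-21, F=0]  = 441.
Change = 729 − 441 = 288.

288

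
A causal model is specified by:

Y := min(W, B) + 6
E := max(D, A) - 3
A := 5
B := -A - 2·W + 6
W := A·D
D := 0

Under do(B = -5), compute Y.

Under do(B=-5), the mechanism B := -A - 2·W + 6 is discarded; B is fixed at -5.
W = A·D  [with A=5, D=0]  = 0
Y = min(W, B) + 6  [with W=0, B=-5]  = 1

1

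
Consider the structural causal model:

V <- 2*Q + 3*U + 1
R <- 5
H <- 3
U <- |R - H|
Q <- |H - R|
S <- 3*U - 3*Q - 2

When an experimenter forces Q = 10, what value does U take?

2

Under do(Q=10), the mechanism Q <- |H - R| is discarded; Q is fixed at 10.
Since U is not a descendant of the intervened variable, it is unaffected.
U = |R - H|  [with R=5, H=3]  = 2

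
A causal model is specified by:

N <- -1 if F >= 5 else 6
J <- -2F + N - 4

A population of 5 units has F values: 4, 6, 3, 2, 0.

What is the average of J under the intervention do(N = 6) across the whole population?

Under do(N=6), N's equation is replaced by N=6 for every unit. Per-unit J: -6, -10, -4, -2, 2. Mean = -4.

-4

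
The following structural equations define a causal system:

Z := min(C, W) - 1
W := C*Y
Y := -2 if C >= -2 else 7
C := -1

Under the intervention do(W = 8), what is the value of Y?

Under do(W=8), the mechanism W := C*Y is discarded; W is fixed at 8.
Since Y is not a descendant of the intervened variable, it is unaffected.
Y = -2 if C >= -2 else 7  [with C=-1]  = -2

-2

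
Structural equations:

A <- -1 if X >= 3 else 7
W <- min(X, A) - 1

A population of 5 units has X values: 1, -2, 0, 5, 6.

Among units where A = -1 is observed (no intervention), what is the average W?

-2

Conditioning on A=-1 selects the 2 unit(s) with X ∈ {5, 6}. Their W values: -2, -2. Mean = -2.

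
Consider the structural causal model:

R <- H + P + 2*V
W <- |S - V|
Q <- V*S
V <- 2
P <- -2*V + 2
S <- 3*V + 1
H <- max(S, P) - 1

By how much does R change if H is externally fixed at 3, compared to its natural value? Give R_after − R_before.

-3

Intervening sets H = 3 and removes its equation (H <- max(S, P) - 1).
P = -2*V + 2  [with V=2]  = -2
R = H + P + 2*V  [with H=3, P=-2, V=2]  = 5
Without intervention: S = 3*V + 1  [with V=2]  = 7; P = -2*V + 2  [with V=2]  = -2; H = max(S, P) - 1  [with S=7, P=-2]  = 6; R = H + P + 2*V  [with H=6, P=-2, V=2]  = 8.
Change = 5 − 8 = -3.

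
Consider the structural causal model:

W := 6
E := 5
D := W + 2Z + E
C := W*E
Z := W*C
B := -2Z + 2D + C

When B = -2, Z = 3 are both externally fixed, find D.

17

Setting B = -2, Z = 3 by intervention discards those variables' equations.
D = W + 2Z + E  [with W=6, Z=3, E=5]  = 17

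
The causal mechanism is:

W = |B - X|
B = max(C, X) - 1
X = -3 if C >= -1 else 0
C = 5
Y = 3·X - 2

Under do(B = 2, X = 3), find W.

The joint intervention fixes B = 2, X = 3, removing each variable's own equation.
W = |B - X|  [with B=2, X=3]  = 1

1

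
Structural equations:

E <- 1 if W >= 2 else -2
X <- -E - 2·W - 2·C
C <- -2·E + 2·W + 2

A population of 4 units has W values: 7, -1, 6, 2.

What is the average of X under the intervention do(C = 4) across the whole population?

-15.25

Under do(C=4), C's equation is replaced by C=4 for every unit. Per-unit X: -23, -4, -21, -13. Mean = -15.25.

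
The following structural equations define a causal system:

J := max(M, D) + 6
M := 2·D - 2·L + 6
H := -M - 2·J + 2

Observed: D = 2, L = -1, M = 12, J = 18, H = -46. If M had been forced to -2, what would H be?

do(M=-2) replaces the equation M := 2·D - 2·L + 6 with the constant M = -2.
J = max(M, D) + 6  [with M=-2, D=2]  = 8
H = -M - 2·J + 2  [with M=-2, J=8]  = -12

-12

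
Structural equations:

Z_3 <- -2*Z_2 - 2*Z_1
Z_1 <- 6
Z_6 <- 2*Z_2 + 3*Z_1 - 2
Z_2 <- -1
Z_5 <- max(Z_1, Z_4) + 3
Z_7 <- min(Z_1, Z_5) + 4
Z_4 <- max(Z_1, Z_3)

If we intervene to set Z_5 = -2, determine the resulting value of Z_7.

Under do(Z_5=-2), the mechanism Z_5 <- max(Z_1, Z_4) + 3 is discarded; Z_5 is fixed at -2.
Z_7 = min(Z_1, Z_5) + 4  [with Z_1=6, Z_5=-2]  = 2

2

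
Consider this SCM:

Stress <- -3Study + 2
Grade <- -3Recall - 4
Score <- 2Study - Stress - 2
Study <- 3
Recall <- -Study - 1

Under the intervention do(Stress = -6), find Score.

The intervention breaks the incoming arrows to Stress: Stress <- -3Study + 2 no longer applies, and Stress = -6.
Score = 2Study - Stress - 2  [with Study=3, Stress=-6]  = 10

10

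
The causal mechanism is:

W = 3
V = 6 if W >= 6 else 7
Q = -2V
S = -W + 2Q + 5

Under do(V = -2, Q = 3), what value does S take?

8

Setting V = -2, Q = 3 by intervention discards those variables' equations.
S = -W + 2Q + 5  [with W=3, Q=3]  = 8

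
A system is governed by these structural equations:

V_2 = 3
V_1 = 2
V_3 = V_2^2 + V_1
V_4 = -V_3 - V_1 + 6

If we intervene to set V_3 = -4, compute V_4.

The intervention breaks the incoming arrows to V_3: V_3 = V_2^2 + V_1 no longer applies, and V_3 = -4.
V_4 = -V_3 - V_1 + 6  [with V_3=-4, V_1=2]  = 8

8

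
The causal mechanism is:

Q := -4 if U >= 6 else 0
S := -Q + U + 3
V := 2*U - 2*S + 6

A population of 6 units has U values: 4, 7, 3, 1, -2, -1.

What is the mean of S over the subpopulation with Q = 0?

4

Observing Q=0 restricts to units where Q's equation naturally yields 0: U ∈ {4, 3, 1, -2, -1}. In that subpopulation S = 7, 6, 4, 1, 2, mean 4.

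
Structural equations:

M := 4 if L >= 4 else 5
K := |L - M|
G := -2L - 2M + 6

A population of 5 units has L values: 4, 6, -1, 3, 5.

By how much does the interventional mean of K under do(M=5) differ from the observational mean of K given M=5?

Under do(M=5), M's equation is replaced by M=5 for every unit. Per-unit K: 1, 1, 6, 2, 0. Mean = 2.
Observing M=5 restricts to units where M's equation naturally yields 5: L ∈ {-1, 3}. In that subpopulation K = 6, 2, mean 4.
Difference = 2 − 4 = -2.

-2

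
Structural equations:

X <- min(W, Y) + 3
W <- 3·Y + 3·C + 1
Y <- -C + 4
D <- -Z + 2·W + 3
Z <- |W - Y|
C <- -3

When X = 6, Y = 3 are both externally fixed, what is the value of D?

3

The joint intervention fixes X = 6, Y = 3, removing each variable's own equation.
W = 3·Y + 3·C + 1  [with Y=3, C=-3]  = 1
Z = |W - Y|  [with W=1, Y=3]  = 2
D = -Z + 2·W + 3  [with Z=2, W=1]  = 3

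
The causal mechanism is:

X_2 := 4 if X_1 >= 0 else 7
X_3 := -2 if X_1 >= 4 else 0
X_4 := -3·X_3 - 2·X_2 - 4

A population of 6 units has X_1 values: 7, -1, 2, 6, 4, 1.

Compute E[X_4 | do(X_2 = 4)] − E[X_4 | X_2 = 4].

-0.6

The intervention sets X_2=4 in all 6 units regardless of X_1. Recomputing X_4 per unit gives -6, -12, -12, -6, -6, -12; average -9.
Conditioning on X_2=4 selects the 5 unit(s) with X_1 ∈ {7, 2, 6, 4, 1}. Their X_4 values: -6, -12, -6, -6, -12. Mean = -8.4.
Difference = -9 − (-8.4) = -0.6.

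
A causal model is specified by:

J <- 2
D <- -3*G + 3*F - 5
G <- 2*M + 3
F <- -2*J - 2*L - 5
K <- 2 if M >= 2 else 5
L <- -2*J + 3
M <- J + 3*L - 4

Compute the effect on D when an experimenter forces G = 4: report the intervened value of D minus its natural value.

-33

Under do(G=4), the mechanism G <- 2*M + 3 is discarded; G is fixed at 4.
L = -2*J + 3  [with J=2]  = -1
F = -2*J - 2*L - 5  [with J=2, L=-1]  = -7
D = -3*G + 3*F - 5  [with G=4, F=-7]  = -38
Without intervention: L = -2*J + 3  [with J=2]  = -1; M = J + 3*L - 4  [with J=2, L=-1]  = -5; F = -2*J - 2*L - 5  [with J=2, L=-1]  = -7; G = 2*M + 3  [with M=-5]  = -7; D = -3*G + 3*F - 5  [with G=-7, F=-7]  = -5.
Change = -38 − (-5) = -33.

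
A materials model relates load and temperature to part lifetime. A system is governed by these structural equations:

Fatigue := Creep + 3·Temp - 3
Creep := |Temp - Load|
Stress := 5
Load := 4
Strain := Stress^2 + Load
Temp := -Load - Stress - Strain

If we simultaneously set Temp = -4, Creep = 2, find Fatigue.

-13

The joint intervention fixes Temp = -4, Creep = 2, removing each variable's own equation.
Fatigue = Creep + 3·Temp - 3  [with Creep=2, Temp=-4]  = -13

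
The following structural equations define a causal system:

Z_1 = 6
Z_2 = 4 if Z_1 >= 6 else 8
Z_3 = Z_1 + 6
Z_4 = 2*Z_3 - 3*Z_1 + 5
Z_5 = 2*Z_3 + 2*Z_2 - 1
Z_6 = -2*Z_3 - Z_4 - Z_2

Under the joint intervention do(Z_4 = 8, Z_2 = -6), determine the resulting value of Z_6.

The joint intervention fixes Z_4 = 8, Z_2 = -6, removing each variable's own equation.
Z_3 = Z_1 + 6  [with Z_1=6]  = 12
Z_6 = -2*Z_3 - Z_4 - Z_2  [with Z_3=12, Z_4=8, Z_2=-6]  = -26

-26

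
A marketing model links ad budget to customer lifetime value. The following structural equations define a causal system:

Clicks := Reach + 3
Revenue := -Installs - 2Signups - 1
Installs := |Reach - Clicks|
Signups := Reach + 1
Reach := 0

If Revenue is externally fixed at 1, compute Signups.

1

The intervention breaks the incoming arrows to Revenue: Revenue := -Installs - 2Signups - 1 no longer applies, and Revenue = 1.
Since Signups is not a descendant of the intervened variable, it is unaffected.
Signups = Reach + 1  [with Reach=0]  = 1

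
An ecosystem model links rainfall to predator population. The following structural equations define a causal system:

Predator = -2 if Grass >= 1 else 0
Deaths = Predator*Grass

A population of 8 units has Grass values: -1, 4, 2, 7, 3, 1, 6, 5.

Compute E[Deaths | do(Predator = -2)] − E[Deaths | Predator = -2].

1.25

Under do(Predator=-2), Predator's equation is replaced by Predator=-2 for every unit. Per-unit Deaths: 2, -8, -4, -14, -6, -2, -12, -10. Mean = -6.75.
E[Deaths|Predator=-2] averages over only the 7 units with Predator=-2 (Grass = 4, 2, 7, 3, 1, 6, 5): Deaths = -8, -4, -14, -6, -2, -12, -10, mean -8.
Difference = -6.75 − (-8) = 1.25.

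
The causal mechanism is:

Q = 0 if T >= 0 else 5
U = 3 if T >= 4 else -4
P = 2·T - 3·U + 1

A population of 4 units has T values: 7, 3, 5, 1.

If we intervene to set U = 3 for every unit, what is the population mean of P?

The intervention sets U=3 in all 4 units regardless of T. Recomputing P per unit gives 6, -2, 2, -6; average 0.

0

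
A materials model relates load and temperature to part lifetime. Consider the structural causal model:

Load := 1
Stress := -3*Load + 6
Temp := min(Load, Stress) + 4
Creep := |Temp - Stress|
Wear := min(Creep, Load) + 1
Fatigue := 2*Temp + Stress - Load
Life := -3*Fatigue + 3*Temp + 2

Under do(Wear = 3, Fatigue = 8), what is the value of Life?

Under do(Wear = 3, Fatigue = 8), each intervened variable's structural equation is replaced by its fixed value.
Stress = -3*Load + 6  [with Load=1]  = 3
Temp = min(Load, Stress) + 4  [with Load=1, Stress=3]  = 5
Life = -3*Fatigue + 3*Temp + 2  [with Fatigue=8, Temp=5]  = -7

-7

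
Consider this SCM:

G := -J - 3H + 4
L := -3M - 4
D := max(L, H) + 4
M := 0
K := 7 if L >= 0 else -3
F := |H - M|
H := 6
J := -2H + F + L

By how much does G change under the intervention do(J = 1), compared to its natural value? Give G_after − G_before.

do(J=1) replaces the equation J := -2H + F + L with the constant J = 1.
G = -J - 3H + 4  [with J=1, H=6]  = -15
Without intervention: F = |H - M|  [with H=6, M=0]  = 6; L = -3M - 4  [with M=0]  = -4; J = -2H + F + L  [with H=6, F=6, L=-4]  = -10; G = -J - 3H + 4  [with J=-10, H=6]  = -4.
Change = -15 − (-4) = -11.

-11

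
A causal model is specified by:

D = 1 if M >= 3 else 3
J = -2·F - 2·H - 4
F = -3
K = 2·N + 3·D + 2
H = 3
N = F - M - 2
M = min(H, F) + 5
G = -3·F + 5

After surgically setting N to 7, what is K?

Intervening sets N = 7 and removes its equation (N = F - M - 2).
M = min(H, F) + 5  [with H=3, F=-3]  = 2
D = 1 if M >= 3 else 3  [with M=2]  = 3
K = 2·N + 3·D + 2  [with N=7, D=3]  = 25

25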